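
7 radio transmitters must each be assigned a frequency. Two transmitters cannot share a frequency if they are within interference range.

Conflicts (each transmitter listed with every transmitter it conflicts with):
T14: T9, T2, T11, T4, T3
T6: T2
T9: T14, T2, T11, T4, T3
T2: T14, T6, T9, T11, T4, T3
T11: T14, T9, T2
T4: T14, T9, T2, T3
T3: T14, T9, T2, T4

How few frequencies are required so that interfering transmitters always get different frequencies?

T14, T9, T2, T4, T3 all conflict with each other, so at least 5 frequencies are needed.
5 frequencies suffice: T14=3, T6=2, T9=2, T2=1, T11=4, T4=5, T3=4. Every pair that conflicts lands in different frequencies.

5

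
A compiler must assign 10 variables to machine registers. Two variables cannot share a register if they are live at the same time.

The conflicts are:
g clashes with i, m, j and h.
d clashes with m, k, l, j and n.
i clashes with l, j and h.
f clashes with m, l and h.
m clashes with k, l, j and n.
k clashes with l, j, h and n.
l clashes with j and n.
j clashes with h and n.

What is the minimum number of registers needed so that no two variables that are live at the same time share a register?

d, m, k, l, j, n pairwise conflict, so at least 6 registers are needed.
A valid assignment using 6 registers: g=4, d=5, i=3, f=1, m=3, k=4, l=2, j=1, h=2, n=6. Each listed conflict is separated.

6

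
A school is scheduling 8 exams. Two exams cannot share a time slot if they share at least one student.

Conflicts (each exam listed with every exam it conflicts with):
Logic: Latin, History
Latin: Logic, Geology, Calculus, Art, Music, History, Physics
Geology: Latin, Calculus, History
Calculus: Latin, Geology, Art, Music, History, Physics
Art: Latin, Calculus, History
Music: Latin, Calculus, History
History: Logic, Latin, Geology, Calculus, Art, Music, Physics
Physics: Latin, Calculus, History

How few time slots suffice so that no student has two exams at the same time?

4

Latin, Calculus, History, Physics are mutually in conflict, so at least 4 time slots are needed.
Using 4 time slots: Logic=3, Latin=1, Geology=4, Calculus=3, Art=4, Music=4, History=2, Physics=4. No two conflicting exams share a time slot.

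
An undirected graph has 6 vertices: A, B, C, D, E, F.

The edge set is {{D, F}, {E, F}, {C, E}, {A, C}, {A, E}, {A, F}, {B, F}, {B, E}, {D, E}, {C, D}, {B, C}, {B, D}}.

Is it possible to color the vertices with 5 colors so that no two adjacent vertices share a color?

Yes

The chromatic number is 4. B, C, D, E are pairwise adjacent (a clique of size 4), so at least 4 colors are needed.
One proper 4-coloring: A=green, B=yellow, C=blue, D=green, E=red, F=blue.
Since 5 ≥ 4, a proper 5-coloring certainly exists.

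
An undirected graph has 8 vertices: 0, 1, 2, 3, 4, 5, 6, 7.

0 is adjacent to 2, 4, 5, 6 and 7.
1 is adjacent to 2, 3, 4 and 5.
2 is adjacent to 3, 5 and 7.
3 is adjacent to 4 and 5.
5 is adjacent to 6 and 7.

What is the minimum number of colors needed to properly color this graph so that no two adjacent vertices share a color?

0, 2, 5, 7 are pairwise adjacent (a clique of size 4), so at least 4 colors are needed.
4 colors suffice: 0=green, 1=green, 2=blue, 3=yellow, 4=red, 5=red, 6=blue, 7=yellow. Every edge joins two different colors.

4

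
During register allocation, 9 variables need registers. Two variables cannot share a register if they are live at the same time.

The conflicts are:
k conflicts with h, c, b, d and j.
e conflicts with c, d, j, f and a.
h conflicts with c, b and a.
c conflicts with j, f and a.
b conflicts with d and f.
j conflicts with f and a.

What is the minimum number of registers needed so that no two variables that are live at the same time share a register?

e, c, j, f all conflict with each other, so at least 4 registers are needed.
Using 4 registers: k=2, e=2, h=3, c=1, b=1, d=3, j=3, f=4, a=4. Each listed conflict is separated.

4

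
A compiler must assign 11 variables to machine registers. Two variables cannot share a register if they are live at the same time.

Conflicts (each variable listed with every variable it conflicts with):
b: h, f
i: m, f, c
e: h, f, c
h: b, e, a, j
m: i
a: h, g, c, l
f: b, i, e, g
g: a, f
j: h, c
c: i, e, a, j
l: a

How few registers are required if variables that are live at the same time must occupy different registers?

3

The cycle a-c-i-f-g-a has odd length 5, so it cannot be 2-colored; at least 3 registers are needed.
3 registers suffice: b=2, i=2, e=2, h=1, m=1, a=2, f=1, g=3, j=2, c=1, l=1. Each listed conflict is separated.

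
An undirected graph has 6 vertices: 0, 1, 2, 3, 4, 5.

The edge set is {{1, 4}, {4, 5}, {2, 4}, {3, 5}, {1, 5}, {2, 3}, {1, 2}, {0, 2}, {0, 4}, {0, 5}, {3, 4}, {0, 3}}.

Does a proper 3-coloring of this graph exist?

0, 2, 3, 4 are pairwise adjacent (a clique of size 4), so at least 4 colors are needed.
So 3 colors are not enough.

No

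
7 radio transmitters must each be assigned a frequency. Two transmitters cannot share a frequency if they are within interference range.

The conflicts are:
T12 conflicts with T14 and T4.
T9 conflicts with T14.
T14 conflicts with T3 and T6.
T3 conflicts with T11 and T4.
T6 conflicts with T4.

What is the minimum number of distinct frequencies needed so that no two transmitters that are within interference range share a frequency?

T14 and T6 conflict, so at least 2 frequencies are needed.
2 frequencies suffice: frequency 1 → {T14, T11, T4}; frequency 2 → {T12, T9, T3, T6}. No two conflicting transmitters share a frequency.

2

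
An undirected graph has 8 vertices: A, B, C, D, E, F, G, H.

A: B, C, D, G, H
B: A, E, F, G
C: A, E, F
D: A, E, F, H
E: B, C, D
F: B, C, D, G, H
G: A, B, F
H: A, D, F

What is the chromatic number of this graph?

D, F, H are mutually adjacent, so at least 3 colors are needed.
One proper 3-coloring: A=1, B=2, C=2, D=2, E=1, F=1, G=3, H=3. Every edge joins two different colors.

3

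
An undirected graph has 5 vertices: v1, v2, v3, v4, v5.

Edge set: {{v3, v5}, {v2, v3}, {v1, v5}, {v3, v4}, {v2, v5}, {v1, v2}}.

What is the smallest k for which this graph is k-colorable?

3

v1, v2, v5 form a triangle, so at least 3 colors are needed.
3 colors suffice: color 1 → {v1, v3}; color 2 → {v4, v5}; color 3 → {v2}. Each edge has distinct colors on its endpoints.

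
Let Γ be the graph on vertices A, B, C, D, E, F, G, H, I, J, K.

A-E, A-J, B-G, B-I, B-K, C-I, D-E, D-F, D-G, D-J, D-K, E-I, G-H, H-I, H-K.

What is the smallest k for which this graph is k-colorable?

3

The cycle H-G-D-E-I-H has odd length 5, so it cannot be 2-colored; at least 3 colors are needed.
A valid assignment using 3 colors: A=red, B=green, C=blue, D=red, E=blue, F=blue, G=blue, H=green, I=red, J=blue, K=blue. Each edge has distinct colors on its endpoints.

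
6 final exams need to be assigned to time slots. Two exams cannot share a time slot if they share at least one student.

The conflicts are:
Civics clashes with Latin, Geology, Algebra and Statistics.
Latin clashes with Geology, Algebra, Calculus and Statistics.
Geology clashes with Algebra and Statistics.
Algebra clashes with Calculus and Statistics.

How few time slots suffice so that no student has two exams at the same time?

Civics, Latin, Geology, Algebra, Statistics are mutually in conflict, so at least 5 time slots are needed.
Using 5 time slots: Civics=5, Latin=2, Geology=4, Algebra=1, Calculus=3, Statistics=3. No two conflicting exams share a time slot.

5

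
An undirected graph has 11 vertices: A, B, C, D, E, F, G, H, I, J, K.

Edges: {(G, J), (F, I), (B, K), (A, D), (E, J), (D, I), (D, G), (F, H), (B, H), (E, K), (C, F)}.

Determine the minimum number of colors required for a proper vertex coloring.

3

The cycle J-G-D-I-F-H-B-K-E-J has odd length 9, so it cannot be 2-colored; at least 3 colors are needed.
3 colors suffice: color 1 → {B, D, E, F}; color 2 → {A, C, H, I, J, K}; color 3 → {G}. No two adjacent vertices share a color.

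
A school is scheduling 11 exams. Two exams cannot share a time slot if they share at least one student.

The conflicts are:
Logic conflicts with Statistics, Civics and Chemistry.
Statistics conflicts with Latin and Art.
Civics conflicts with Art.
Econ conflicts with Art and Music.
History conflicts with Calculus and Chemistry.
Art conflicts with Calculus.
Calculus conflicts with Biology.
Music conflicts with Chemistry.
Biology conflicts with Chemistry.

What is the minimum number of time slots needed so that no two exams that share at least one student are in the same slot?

2

Logic and Statistics conflict, so at least 2 time slots are needed.
2 time slots suffice: Logic=2, Statistics=1, Civics=1, Econ=1, Latin=2, History=2, Art=2, Calculus=1, Music=2, Biology=2, Chemistry=1. No two conflicting exams share a time slot.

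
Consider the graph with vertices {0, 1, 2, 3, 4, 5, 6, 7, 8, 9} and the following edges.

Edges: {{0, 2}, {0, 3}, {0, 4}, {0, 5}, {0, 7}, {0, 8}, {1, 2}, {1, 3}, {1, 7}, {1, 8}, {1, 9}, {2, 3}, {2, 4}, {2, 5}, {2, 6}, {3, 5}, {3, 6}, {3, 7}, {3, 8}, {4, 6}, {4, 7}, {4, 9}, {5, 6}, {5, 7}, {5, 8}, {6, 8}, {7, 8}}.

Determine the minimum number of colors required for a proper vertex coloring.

0, 3, 5, 7, 8 are pairwise adjacent (a clique of size 5), so at least 5 colors are needed.
5 colors suffice: color red → {3, 4}; color blue → {2, 8, 9}; color green → {1, 5}; color yellow → {6, 7}; color purple → {0}. Every edge joins two different colors.

5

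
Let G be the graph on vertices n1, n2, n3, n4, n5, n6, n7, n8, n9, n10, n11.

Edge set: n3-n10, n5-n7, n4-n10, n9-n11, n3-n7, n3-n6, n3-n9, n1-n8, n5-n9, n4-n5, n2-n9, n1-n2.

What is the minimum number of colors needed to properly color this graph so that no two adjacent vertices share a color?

3

The cycle n4-n5-n7-n3-n10-n4 has odd length 5, so it cannot be 2-colored; at least 3 colors are needed.
3 colors suffice: color R → {n1, n3, n5, n11}; color B → {n6, n7, n8, n9, n10}; color G → {n2, n4}. Every edge joins two different colors.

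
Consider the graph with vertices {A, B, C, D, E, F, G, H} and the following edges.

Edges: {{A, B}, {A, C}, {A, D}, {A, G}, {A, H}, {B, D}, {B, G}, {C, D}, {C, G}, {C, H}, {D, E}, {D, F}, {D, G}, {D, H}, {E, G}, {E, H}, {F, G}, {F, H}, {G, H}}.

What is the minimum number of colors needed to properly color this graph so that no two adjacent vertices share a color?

A, C, D, G, H are mutually adjacent (a clique of size 5), so at least 5 colors are needed.
5 colors suffice: color 1 → {D}; color 2 → {G}; color 3 → {B, H}; color 4 → {A, E, F}; color 5 → {C}. No two adjacent vertices share a color.

5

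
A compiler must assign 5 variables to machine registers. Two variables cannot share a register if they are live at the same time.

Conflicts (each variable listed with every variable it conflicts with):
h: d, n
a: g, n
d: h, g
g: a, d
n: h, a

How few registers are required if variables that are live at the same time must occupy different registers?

3

The cycle h-n-a-g-d-h has odd length 5, so it cannot be 2-colored; at least 3 registers are needed.
A valid assignment using 3 registers: h=3, a=1, d=1, g=2, n=2. No two conflicting variables share a register.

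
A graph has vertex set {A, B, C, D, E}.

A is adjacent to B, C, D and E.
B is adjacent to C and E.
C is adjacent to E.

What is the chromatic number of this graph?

A, B, C, E form a clique, so at least 4 colors are needed.
A valid assignment using 4 colors: A=red, B=blue, C=yellow, D=blue, E=green. Every edge joins two different colors.

4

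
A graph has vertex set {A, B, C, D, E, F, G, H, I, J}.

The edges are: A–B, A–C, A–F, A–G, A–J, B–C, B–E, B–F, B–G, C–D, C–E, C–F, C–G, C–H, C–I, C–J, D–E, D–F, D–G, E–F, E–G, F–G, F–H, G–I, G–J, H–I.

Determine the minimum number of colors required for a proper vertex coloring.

5

A, B, C, F, G are pairwise adjacent (a clique of size 5), so at least 5 colors are needed.
5 colors suffice: color 1 → {C}; color 2 → {G, H}; color 3 → {F, I, J}; color 4 → {A, E}; color 5 → {B, D}. Each edge has distinct colors on its endpoints.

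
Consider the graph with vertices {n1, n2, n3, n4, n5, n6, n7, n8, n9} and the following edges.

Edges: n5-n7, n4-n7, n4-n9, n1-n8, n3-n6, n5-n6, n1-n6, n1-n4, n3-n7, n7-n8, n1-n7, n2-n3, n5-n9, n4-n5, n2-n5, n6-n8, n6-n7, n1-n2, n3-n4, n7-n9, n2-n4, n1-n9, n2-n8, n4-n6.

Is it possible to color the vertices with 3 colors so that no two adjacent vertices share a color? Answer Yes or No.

No

n1, n4, n7, n9 are pairwise adjacent (a clique of size 4), so at least 4 colors are needed.
So 3 colors are not enough.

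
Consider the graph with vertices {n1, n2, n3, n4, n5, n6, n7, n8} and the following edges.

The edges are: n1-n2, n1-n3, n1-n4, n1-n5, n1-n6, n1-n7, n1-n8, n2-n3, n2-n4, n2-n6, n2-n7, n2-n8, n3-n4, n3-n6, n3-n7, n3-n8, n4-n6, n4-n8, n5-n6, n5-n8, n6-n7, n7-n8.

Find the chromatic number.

n1, n2, n3, n7, n8 are mutually adjacent (a clique of size 5), so at least 5 colors are needed.
5 colors suffice: n1=red, n2=blue, n3=green, n4=purple, n5=blue, n6=yellow, n7=purple, n8=yellow. Every edge joins two different colors.

5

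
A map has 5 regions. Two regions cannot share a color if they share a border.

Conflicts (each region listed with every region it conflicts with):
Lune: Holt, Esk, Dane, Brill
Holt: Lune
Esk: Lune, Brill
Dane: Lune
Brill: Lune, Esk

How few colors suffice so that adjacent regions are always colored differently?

3

Lune, Esk, Brill are mutually in conflict, so at least 3 colors are needed.
3 colors suffice: Lune=1, Holt=2, Esk=2, Dane=2, Brill=3. Every pair that conflicts lands in different colors.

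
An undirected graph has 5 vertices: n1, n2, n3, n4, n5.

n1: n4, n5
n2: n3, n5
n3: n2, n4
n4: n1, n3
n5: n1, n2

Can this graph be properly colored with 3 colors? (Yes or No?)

The chromatic number is 3. The cycle n1-n5-n2-n3-n4-n1 has odd length 5, so it cannot be 2-colored; at least 3 colors are needed.
3 colors suffice: color red → {n1, n2}; color blue → {n4, n5}; color green → {n3}.
That is already a proper 3-coloring.

Yes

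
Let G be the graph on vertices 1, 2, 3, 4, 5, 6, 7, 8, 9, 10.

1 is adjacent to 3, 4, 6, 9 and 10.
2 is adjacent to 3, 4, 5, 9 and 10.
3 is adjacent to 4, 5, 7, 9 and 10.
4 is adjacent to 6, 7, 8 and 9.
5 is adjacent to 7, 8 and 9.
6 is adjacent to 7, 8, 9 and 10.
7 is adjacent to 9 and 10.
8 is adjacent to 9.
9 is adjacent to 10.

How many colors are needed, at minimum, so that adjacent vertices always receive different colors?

4

4, 6, 8, 9 are pairwise adjacent (a clique of size 4), so at least 4 colors are needed.
4 colors suffice: color a → {9}; color b → {4, 5, 10}; color c → {3, 6}; color d → {1, 2, 7, 8}. Every edge joins two different colors.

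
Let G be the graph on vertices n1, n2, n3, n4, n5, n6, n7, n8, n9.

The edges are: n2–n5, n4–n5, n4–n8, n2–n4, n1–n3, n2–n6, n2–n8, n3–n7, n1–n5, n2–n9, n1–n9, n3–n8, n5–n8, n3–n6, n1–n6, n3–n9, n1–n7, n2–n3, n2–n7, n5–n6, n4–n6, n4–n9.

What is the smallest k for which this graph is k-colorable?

n2, n4, n5, n6 are mutually adjacent (a clique of size 4), so at least 4 colors are needed.
4 colors suffice: color 1 → {n1, n2}; color 2 → {n3, n5}; color 3 → {n4, n7}; color 4 → {n6, n8, n9}. Every edge joins two different colors.

4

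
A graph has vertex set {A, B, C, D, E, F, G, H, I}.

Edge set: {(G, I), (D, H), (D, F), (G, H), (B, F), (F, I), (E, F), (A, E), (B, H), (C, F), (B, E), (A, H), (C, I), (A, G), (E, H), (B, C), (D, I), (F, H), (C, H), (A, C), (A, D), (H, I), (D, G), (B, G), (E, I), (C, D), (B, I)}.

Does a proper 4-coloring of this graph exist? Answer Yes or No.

No

C, D, F, H, I form a clique, so at least 5 colors are needed.
So 4 colors are not enough.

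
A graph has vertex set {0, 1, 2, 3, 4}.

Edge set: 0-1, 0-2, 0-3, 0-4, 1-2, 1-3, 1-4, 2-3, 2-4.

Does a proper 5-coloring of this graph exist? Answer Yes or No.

The chromatic number is 4. 0, 1, 2, 4 form a clique, so at least 4 colors are needed.
4 colors suffice: color red → {2}; color blue → {1}; color green → {0}; color yellow → {3, 4}.
Since 5 ≥ 4, a proper 5-coloring certainly exists.

Yes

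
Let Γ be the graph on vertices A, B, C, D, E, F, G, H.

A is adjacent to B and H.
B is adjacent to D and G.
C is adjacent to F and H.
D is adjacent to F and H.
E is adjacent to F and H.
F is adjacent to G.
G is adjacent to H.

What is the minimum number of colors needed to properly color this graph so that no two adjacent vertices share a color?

2

A and B are adjacent, so at least 2 colors are needed.
2 colors suffice: color 1 → {B, F, H}; color 2 → {A, C, D, E, G}. No two adjacent vertices share a color.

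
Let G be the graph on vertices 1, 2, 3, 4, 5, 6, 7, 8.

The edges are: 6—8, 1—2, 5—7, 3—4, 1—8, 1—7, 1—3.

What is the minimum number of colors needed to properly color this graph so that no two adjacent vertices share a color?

2

1 and 2 are adjacent, so at least 2 colors are needed.
2 colors suffice: color a → {1, 4, 5, 6}; color b → {2, 3, 7, 8}. Each edge has distinct colors on its endpoints.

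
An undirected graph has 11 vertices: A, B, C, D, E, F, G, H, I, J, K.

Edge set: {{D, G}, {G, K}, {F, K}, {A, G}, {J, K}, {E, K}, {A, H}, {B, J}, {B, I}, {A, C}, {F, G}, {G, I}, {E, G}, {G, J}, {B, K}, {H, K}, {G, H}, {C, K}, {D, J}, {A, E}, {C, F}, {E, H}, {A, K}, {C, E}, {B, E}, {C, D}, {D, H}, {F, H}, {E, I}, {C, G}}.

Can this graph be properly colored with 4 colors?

A, E, G, H, K are mutually adjacent (a clique of size 5), so at least 5 colors are needed.
So 4 colors are not enough.

No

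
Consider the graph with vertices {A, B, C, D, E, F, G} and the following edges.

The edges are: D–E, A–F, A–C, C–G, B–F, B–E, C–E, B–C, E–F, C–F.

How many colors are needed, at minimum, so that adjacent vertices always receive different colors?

4

B, C, E, F are mutually adjacent (a clique of size 4), so at least 4 colors are needed.
4 colors suffice: color red → {C, D}; color blue → {F, G}; color green → {A, E}; color yellow → {B}. No two adjacent vertices share a color.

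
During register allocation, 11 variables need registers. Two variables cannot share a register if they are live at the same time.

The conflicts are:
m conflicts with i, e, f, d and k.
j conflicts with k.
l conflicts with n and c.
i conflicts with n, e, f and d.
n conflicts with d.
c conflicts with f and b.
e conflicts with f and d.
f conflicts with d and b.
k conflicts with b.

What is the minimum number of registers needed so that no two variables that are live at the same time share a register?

m, i, e, f, d pairwise conflict, so at least 5 registers are needed.
Using 5 registers: m=3, j=2, l=3, i=4, n=1, c=2, e=5, f=1, d=2, k=1, b=3. Each listed conflict is separated.

5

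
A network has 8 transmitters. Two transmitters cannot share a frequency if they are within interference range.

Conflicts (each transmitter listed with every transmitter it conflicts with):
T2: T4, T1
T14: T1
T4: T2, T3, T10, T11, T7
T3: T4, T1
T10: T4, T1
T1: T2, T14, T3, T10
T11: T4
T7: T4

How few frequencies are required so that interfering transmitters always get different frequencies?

2

T4 and T3 conflict, so at least 2 frequencies are needed.
Using 2 frequencies: T2=2, T14=2, T4=1, T3=2, T10=2, T1=1, T11=2, T7=2. No two conflicting transmitters share a frequency.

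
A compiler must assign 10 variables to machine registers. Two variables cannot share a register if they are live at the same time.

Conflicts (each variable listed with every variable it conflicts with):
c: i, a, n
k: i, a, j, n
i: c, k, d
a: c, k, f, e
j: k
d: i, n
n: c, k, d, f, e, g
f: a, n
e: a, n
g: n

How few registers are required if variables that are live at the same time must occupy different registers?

n and f conflict, so at least 2 registers are needed.
2 registers suffice: c=2, k=2, i=1, a=1, j=1, d=2, n=1, f=2, e=2, g=2. Each listed conflict is separated.

2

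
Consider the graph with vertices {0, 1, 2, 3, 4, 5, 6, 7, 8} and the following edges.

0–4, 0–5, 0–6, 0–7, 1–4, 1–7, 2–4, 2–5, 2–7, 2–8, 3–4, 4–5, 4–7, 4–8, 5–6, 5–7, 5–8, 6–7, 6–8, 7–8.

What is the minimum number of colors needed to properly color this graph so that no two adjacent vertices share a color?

5

2, 4, 5, 7, 8 are pairwise adjacent (a clique of size 5), so at least 5 colors are needed.
5 colors suffice: color a → {3, 7}; color b → {4, 6}; color c → {1, 5}; color d → {0, 8}; color e → {2}. No two adjacent vertices share a color.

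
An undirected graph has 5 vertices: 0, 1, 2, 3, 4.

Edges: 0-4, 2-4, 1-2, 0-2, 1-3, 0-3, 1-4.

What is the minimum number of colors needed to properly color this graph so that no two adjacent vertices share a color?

3

0, 2, 4 form a triangle, so at least 3 colors are needed.
3 colors suffice: color a → {0, 1}; color b → {2, 3}; color c → {4}. No two adjacent vertices share a color.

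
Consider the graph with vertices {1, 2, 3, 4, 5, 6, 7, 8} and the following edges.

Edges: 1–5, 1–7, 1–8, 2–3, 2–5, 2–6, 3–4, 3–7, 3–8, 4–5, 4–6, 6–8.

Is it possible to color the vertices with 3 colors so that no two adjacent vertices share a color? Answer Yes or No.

Yes

The chromatic number is 3. The cycle 4-3-8-1-5-4 has odd length 5, so it cannot be 2-colored; at least 3 colors are needed.
A valid assignment using 3 colors: 1=c, 2=b, 3=a, 4=b, 5=a, 6=a, 7=b, 8=b.
That is already a proper 3-coloring.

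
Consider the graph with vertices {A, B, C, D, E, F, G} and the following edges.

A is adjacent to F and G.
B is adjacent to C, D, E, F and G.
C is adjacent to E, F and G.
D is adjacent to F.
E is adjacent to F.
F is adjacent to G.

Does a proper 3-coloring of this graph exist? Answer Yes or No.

B, C, E, F are mutually adjacent (a clique of size 4), so at least 4 colors are needed.
So 3 colors are not enough.

No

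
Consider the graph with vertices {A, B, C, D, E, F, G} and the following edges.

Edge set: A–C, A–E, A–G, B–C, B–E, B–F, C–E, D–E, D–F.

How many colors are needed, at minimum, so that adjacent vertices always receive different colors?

3

A, C, E are pairwise adjacent, so at least 3 colors are needed.
3 colors suffice: A=blue, B=blue, C=green, D=blue, E=red, F=red, G=red. No two adjacent vertices share a color.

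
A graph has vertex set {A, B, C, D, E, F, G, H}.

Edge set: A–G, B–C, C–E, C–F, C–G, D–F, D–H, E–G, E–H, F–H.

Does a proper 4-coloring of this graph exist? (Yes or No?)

The chromatic number is 3. C, E, G are mutually adjacent, so at least 3 colors are needed.
3 colors suffice: A=red, B=blue, C=red, D=green, E=blue, F=blue, G=green, H=red.
Since 4 ≥ 3, a proper 4-coloring certainly exists.

Yes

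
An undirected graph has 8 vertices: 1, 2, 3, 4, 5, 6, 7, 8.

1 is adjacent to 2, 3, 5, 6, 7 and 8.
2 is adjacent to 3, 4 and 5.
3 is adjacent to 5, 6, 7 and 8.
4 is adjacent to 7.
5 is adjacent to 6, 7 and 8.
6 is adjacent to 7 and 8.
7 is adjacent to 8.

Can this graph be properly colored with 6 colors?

The chromatic number is 6. 1, 3, 5, 6, 7, 8 form a clique, so at least 6 colors are needed.
6 colors suffice: 1=red, 2=yellow, 3=green, 4=red, 5=blue, 6=orange, 7=yellow, 8=purple.
That is already a proper 6-coloring.

Yes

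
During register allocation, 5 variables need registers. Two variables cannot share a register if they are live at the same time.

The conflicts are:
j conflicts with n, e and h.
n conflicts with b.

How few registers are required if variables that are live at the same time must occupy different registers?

n and b conflict, so at least 2 registers are needed.
2 registers suffice: j=1, n=2, b=1, e=2, h=2. No two conflicting variables share a register.

2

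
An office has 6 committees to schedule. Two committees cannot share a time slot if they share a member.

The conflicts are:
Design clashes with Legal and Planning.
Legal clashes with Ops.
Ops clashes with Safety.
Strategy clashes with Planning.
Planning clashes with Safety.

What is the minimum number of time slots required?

The cycle Safety-Planning-Design-Legal-Ops-Safety has odd length 5, so it cannot be 2-colored; at least 3 time slots are needed.
3 time slots suffice: Design=2, Legal=1, Ops=3, Strategy=2, Planning=1, Safety=2. Each listed conflict is separated.

3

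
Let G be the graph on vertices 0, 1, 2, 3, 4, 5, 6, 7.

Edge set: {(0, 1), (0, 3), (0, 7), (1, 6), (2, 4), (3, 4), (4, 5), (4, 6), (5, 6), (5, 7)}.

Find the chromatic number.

4, 5, 6 are mutually adjacent, so at least 3 colors are needed.
One proper 3-coloring: 0=a, 1=c, 2=b, 3=b, 4=a, 5=c, 6=b, 7=b. Every edge joins two different colors.

3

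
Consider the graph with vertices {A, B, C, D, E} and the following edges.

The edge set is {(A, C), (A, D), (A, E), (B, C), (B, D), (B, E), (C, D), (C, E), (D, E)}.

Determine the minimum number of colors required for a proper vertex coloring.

A, C, D, E form a clique, so at least 4 colors are needed.
4 colors suffice: color 1 → {C}; color 2 → {E}; color 3 → {D}; color 4 → {A, B}. No two adjacent vertices share a color.

4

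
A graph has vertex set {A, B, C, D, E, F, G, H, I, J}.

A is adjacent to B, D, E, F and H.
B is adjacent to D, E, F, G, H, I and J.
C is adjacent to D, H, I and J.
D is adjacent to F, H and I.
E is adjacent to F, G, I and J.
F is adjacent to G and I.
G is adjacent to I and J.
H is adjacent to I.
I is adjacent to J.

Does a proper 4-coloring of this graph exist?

No

B, E, F, G, I are mutually adjacent (a clique of size 5), so at least 5 colors are needed.
So 4 colors are not enough.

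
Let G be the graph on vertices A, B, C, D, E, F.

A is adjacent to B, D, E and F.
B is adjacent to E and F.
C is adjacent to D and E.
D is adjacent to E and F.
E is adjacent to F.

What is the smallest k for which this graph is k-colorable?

A, D, E, F are pairwise adjacent (a clique of size 4), so at least 4 colors are needed.
4 colors suffice: color 1 → {E}; color 2 → {C, F}; color 3 → {B, D}; color 4 → {A}. No two adjacent vertices share a color.

4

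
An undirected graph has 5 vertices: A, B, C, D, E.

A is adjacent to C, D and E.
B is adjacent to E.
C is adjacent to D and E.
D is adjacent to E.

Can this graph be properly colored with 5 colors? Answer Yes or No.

The chromatic number is 4. A, C, D, E are pairwise adjacent (a clique of size 4), so at least 4 colors are needed.
One proper 4-coloring: A=blue, B=blue, C=yellow, D=green, E=red.
Since 5 ≥ 4, a proper 5-coloring certainly exists.

Yes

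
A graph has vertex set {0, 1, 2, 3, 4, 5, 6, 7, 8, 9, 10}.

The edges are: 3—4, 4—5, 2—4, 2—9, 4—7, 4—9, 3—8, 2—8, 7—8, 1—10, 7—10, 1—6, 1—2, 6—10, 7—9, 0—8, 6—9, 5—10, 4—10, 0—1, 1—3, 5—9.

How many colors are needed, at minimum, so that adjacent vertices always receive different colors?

1, 6, 10 are pairwise adjacent, so at least 3 colors are needed.
3 colors suffice: color a → {1, 4, 8}; color b → {0, 3, 9, 10}; color c → {2, 5, 6, 7}. Every edge joins two different colors.

3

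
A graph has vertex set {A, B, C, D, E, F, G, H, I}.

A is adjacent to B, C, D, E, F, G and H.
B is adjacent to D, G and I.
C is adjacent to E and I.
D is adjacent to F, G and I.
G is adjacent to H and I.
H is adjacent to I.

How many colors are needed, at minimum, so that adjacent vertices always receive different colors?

4

B, D, G, I form a clique, so at least 4 colors are needed.
4 colors suffice: A=red, B=yellow, C=blue, D=green, E=green, F=blue, G=blue, H=green, I=red. Every edge joins two different colors.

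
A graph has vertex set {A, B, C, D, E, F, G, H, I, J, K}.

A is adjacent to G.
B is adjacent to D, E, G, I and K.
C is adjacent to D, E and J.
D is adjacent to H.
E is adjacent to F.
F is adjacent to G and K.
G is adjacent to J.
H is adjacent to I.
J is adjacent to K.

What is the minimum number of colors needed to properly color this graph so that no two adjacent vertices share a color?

The cycle J-C-D-B-G-J has odd length 5, so it cannot be 2-colored; at least 3 colors are needed.
3 colors suffice: A=1, B=1, C=1, D=2, E=2, F=1, G=2, H=1, I=2, J=3, K=2. Each edge has distinct colors on its endpoints.

3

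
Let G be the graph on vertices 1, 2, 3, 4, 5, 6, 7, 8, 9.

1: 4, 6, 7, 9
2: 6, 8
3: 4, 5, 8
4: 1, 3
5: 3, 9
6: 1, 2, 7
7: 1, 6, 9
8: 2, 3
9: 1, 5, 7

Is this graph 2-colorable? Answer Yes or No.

1, 7, 9 are pairwise adjacent, so at least 3 colors are needed.
So 2 colors are not enough.

No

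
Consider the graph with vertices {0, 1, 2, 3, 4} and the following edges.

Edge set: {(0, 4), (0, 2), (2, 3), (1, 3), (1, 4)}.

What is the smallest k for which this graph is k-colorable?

The cycle 1-3-2-0-4-1 has odd length 5, so it cannot be 2-colored; at least 3 colors are needed.
3 colors suffice: color a → {1, 2}; color b → {0, 3}; color c → {4}. Every edge joins two different colors.

3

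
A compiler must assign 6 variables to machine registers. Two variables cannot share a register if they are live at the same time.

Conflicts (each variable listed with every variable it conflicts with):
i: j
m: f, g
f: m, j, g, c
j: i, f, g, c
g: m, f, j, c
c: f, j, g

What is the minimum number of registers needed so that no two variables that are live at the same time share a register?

4

f, j, g, c pairwise conflict, so at least 4 registers are needed.
4 registers suffice: register 1 → {i, f}; register 2 → {g}; register 3 → {m, j}; register 4 → {c}. Every pair that conflicts lands in different registers.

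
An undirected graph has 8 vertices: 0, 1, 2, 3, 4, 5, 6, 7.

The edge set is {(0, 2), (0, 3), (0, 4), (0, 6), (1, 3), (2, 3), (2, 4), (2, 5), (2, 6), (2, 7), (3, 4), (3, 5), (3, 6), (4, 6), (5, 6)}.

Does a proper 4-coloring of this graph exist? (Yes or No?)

No

0, 2, 3, 4, 6 form a clique, so at least 5 colors are needed.
So 4 colors are not enough.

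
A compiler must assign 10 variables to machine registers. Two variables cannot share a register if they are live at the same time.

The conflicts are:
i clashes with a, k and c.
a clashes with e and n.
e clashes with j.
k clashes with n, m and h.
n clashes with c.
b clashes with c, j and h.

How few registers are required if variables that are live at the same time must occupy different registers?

The cycle c-i-k-h-b-c has odd length 5, so it cannot be 2-colored; at least 3 registers are needed.
3 registers suffice: register 1 → {a, k, b}; register 2 → {i, n, m, j, h}; register 3 → {e, c}. No two conflicting variables share a register.

3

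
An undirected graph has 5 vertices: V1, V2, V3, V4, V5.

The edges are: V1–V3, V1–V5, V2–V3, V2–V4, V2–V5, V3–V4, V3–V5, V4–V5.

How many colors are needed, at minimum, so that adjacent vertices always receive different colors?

4

V2, V3, V4, V5 are pairwise adjacent (a clique of size 4), so at least 4 colors are needed.
One proper 4-coloring: V1=3, V2=4, V3=1, V4=3, V5=2. Each edge has distinct colors on its endpoints.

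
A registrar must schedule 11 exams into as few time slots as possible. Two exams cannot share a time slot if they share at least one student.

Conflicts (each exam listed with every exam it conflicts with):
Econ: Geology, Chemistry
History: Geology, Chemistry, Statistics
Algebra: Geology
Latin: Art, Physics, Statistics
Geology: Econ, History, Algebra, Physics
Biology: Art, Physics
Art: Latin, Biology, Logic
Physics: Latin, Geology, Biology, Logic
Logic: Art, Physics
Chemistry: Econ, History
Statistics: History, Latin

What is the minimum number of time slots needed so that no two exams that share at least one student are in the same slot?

3

The cycle Statistics-History-Geology-Physics-Latin-Statistics has odd length 5, so it cannot be 2-colored; at least 3 time slots are needed.
3 time slots suffice: time slot 1 → {Geology, Art, Chemistry, Statistics}; time slot 2 → {Econ, History, Algebra, Physics}; time slot 3 → {Latin, Biology, Logic}. Every pair that conflicts lands in different time slots.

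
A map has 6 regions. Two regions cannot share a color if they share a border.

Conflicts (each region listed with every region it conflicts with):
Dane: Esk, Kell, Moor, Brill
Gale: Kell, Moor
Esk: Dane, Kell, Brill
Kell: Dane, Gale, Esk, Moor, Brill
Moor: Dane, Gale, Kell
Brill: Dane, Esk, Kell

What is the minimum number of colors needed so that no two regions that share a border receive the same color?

4

Dane, Esk, Kell, Brill pairwise conflict, so at least 4 colors are needed.
4 colors suffice: Dane=2, Gale=2, Esk=4, Kell=1, Moor=3, Brill=3. Each listed conflict is separated.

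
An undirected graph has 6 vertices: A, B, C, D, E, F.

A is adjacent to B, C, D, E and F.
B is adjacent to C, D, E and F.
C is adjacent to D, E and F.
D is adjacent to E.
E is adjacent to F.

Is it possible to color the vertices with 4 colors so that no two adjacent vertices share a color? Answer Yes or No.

A, B, C, D, E form a clique, so at least 5 colors are needed.
So 4 colors are not enough.

No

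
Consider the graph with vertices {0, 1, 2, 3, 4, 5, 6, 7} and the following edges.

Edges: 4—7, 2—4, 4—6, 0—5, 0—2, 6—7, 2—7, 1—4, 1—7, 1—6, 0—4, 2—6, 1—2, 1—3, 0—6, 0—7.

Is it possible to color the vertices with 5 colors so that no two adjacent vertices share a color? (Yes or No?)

Yes

The chromatic number is 5. 1, 2, 4, 6, 7 form a clique, so at least 5 colors are needed.
A valid assignment using 5 colors: 0=c, 1=c, 2=d, 3=a, 4=e, 5=a, 6=a, 7=b.
That is already a proper 5-coloring.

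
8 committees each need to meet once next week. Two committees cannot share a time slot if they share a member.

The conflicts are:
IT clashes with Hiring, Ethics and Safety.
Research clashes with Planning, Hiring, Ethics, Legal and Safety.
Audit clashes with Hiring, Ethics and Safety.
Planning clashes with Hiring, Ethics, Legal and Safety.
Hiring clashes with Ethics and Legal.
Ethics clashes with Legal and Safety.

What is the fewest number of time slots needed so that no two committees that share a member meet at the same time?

Research, Planning, Hiring, Ethics, Legal are mutually in conflict, so at least 5 time slots are needed.
5 time slots suffice: time slot 1 → {Ethics}; time slot 2 → {Hiring, Safety}; time slot 3 → {IT, Research, Audit}; time slot 4 → {Planning}; time slot 5 → {Legal}. No two conflicting committees share a time slot.

5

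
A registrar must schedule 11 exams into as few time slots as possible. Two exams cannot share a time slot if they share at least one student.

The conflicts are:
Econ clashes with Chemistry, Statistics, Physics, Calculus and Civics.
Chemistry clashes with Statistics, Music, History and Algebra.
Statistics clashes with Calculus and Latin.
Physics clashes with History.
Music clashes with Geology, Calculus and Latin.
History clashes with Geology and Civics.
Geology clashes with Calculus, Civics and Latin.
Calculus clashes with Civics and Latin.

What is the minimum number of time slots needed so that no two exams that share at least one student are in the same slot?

4

Music, Geology, Calculus, Latin all conflict with each other, so at least 4 time slots are needed.
4 time slots suffice: Econ=2, Chemistry=1, Statistics=3, Physics=1, Music=3, History=4, Geology=2, Algebra=2, Calculus=1, Civics=3, Latin=4. Each listed conflict is separated.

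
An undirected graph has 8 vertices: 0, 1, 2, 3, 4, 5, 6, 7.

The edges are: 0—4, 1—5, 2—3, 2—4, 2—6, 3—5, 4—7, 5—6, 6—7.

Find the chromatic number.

2

5 and 6 are adjacent, so at least 2 colors are needed.
2 colors suffice: 0=blue, 1=red, 2=blue, 3=red, 4=red, 5=blue, 6=red, 7=blue. Every edge joins two different colors.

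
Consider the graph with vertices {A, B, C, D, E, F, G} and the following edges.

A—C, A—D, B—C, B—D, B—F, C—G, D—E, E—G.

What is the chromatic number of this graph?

3

The cycle G-C-B-D-E-G has odd length 5, so it cannot be 2-colored; at least 3 colors are needed.
A valid assignment using 3 colors: A=1, B=1, C=2, D=2, E=3, F=2, G=1. Every edge joins two different colors.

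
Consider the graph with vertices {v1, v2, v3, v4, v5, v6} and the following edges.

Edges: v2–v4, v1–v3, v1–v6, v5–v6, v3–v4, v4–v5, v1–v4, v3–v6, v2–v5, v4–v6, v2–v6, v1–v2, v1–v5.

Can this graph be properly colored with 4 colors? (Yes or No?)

No

v1, v2, v4, v5, v6 are mutually adjacent (a clique of size 5), so at least 5 colors are needed.
So 4 colors are not enough.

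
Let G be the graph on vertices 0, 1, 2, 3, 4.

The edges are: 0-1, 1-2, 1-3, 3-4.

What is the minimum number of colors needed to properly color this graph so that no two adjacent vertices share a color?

1 and 2 are adjacent, so at least 2 colors are needed.
2 colors suffice: color a → {1, 4}; color b → {0, 2, 3}. No two adjacent vertices share a color.

2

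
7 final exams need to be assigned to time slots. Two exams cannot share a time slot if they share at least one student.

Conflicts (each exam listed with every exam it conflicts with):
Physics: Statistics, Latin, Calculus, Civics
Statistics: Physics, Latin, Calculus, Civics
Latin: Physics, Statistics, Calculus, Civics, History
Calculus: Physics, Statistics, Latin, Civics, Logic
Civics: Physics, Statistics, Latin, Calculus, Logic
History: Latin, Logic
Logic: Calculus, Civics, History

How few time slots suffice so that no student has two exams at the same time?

Physics, Statistics, Latin, Calculus, Civics all conflict with each other, so at least 5 time slots are needed.
5 time slots suffice: time slot 1 → {Calculus, History}; time slot 2 → {Civics}; time slot 3 → {Latin, Logic}; time slot 4 → {Statistics}; time slot 5 → {Physics}. No two conflicting exams share a time slot.

5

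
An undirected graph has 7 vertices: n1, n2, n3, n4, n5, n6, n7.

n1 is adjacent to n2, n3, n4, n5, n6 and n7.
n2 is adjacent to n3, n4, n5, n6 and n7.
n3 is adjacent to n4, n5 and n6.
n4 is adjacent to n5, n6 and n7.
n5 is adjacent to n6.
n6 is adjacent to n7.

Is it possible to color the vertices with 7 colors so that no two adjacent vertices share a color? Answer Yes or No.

The chromatic number is 6. n1, n2, n3, n4, n5, n6 are mutually adjacent (a clique of size 6), so at least 6 colors are needed.
6 colors suffice: color 1 → {n4}; color 2 → {n2}; color 3 → {n6}; color 4 → {n1}; color 5 → {n3, n7}; color 6 → {n5}.
Since 7 ≥ 6, a proper 7-coloring certainly exists.

Yes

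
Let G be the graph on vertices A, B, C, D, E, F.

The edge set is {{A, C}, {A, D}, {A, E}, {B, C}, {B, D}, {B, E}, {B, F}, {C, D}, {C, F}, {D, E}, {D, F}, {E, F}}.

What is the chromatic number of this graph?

B, D, E, F are pairwise adjacent (a clique of size 4), so at least 4 colors are needed.
4 colors suffice: A=blue, B=green, C=yellow, D=red, E=yellow, F=blue. Every edge joins two different colors.

4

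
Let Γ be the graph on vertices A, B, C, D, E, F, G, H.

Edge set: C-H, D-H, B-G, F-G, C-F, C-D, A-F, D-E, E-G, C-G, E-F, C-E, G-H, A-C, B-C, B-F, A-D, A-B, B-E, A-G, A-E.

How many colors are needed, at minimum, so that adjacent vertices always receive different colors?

A, B, C, E, F, G form a clique, so at least 6 colors are needed.
6 colors suffice: color 1 → {C}; color 2 → {A, H}; color 3 → {E}; color 4 → {D, G}; color 5 → {F}; color 6 → {B}. Each edge has distinct colors on its endpoints.

6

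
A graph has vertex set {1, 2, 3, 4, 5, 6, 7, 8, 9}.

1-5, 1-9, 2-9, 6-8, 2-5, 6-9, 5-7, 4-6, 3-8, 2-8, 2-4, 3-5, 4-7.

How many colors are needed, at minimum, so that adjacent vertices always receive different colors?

2

5 and 7 are adjacent, so at least 2 colors are needed.
One proper 2-coloring: 1=blue, 2=blue, 3=blue, 4=red, 5=red, 6=blue, 7=blue, 8=red, 9=red. No two adjacent vertices share a color.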